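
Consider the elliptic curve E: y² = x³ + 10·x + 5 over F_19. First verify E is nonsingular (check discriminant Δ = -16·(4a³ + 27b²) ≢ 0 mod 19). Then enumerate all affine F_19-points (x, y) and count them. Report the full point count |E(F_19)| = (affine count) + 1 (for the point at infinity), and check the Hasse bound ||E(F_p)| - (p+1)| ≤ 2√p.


Affine points = {(0, 9), (0, 10), (1, 4), (1, 15), (3, 9), (3, 10), (5, 3), (5, 16), (7, 0), (9, 8), (9, 11), (14, 1), (14, 18), (16, 9), (16, 10)}; affine count = 15; |E(F_19)| = 16.

Discriminant check: Δ ∝ 4a³ + 27b² = 4·10³ + 27·5² = 4·1000 + 27·25 ≡ 1 (mod 19). Nonzero ⇒ E is nonsingular.
For each x ∈ F_19, compute rhs = x³ + 10·x + 5 mod 19, then count y ∈ F_19 with y² ≡ rhs.
  x = 0: rhs = 5, matching y values: 9, 10 (2 points).
  x = 1: rhs = 16, matching y values: 4, 15 (2 points).
  x = 2: rhs = 14, matching y values: none (0 points).
  x = 3: rhs = 5, matching y values: 9, 10 (2 points).
  x = 4: rhs = 14, matching y values: none (0 points).
  x = 5: rhs = 9, matching y values: 3, 16 (2 points).
  x = 6: rhs = 15, matching y values: none (0 points).
  x = 7: rhs = 0, matching y values: 0 (1 points).
  x = 8: rhs = 8, matching y values: none (0 points).
  x = 9: rhs = 7, matching y values: 8, 11 (2 points).
  x = 10: rhs = 3, matching y values: none (0 points).
  x = 11: rhs = 2, matching y values: none (0 points).
  x = 12: rhs = 10, matching y values: none (0 points).
  x = 13: rhs = 14, matching y values: none (0 points).
  x = 14: rhs = 1, matching y values: 1, 18 (2 points).
  x = 15: rhs = 15, matching y values: none (0 points).
  x = 16: rhs = 5, matching y values: 9, 10 (2 points).
  x = 17: rhs = 15, matching y values: none (0 points).
  x = 18: rhs = 13, matching y values: none (0 points).
Total affine count: 15.
Full point count |E(F_19)| = 15 + 1 = 16.
Hasse bound: |16 − (19+1)| = |-4| = 4 ≤ 2√19 ≈ 8.7178 ✓.


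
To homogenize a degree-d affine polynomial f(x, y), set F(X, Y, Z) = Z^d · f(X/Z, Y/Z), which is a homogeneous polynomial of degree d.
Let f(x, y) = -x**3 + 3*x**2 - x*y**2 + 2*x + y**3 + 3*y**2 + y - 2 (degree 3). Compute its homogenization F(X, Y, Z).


F(X, Y, Z) = -X**3 + 3*X**2*Z - X*Y**2 + 2*X*Z**2 + Y**3 + 3*Y**2*Z + Y*Z**2 - 2*Z**3

deg(f) = 3.
Substitute x = X/Z, y = Y/Z into f, then multiply by Z^3.
  monomial -1·x^3·y^0 ↦ -1·X^3·Y^0·Z^0.
  monomial 3·x^2·y^0 ↦ 3·X^2·Y^0·Z^1.
  monomial -1·x^1·y^2 ↦ -1·X^1·Y^2·Z^0.
  monomial 2·x^1·y^0 ↦ 2·X^1·Y^0·Z^2.
  monomial 1·x^0·y^3 ↦ 1·X^0·Y^3·Z^0.
  monomial 3·x^0·y^2 ↦ 3·X^0·Y^2·Z^1.
  monomial 1·x^0·y^1 ↦ 1·X^0·Y^1·Z^2.
  monomial -2·x^0·y^0 ↦ -2·X^0·Y^0·Z^3.
Collecting: F(X, Y, Z) = -X**3 + 3*X**2*Z - X*Y**2 + 2*X*Z**2 + Y**3 + 3*Y**2*Z + Y*Z**2 - 2*Z**3.


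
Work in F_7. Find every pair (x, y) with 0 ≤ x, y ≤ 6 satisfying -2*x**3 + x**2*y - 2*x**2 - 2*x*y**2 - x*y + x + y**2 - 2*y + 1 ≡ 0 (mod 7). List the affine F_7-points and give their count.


Affine F_7-points: {(0, 1), (2, 0), (3, 6), (4, 5), (5, 0), (5, 2), (6, 0)}; count = 7.

For each of the 49 pairs (x, y) ∈ F_7², evaluate f(x, y) mod 7. Record the zeros.
  x = 0: [0↦1, 1↦0, 2↦1, 3↦4, 4↦2, 5↦2, 6↦4]  zeros at y ∈ {1}
  x = 1: [0↦5, 1↦2, 2↦4, 3↦4, 4↦2, 5↦5, 6↦6]  zeros at y ∈ ∅
  x = 2: [0↦0, 1↦4, 2↦2, 3↦1, 4↦1, 5↦2, 6↦4]  zeros at y ∈ {0}
  x = 3: [0↦2, 1↦1, 2↦4, 3↦4, 4↦1, 5↦2, 6↦0]  zeros at y ∈ {6}
  x = 4: [0↦6, 1↦2, 2↦5, 3↦1, 4↦4, 5↦0, 6↦3]  zeros at y ∈ {5}
  x = 5: [0↦0, 1↦2, 2↦0, 3↦1, 4↦5, 5↦5, 6↦1]  zeros at y ∈ {0, 2}
  x = 6: [0↦0, 1↦3, 2↦5, 3↦6, 4↦6, 5↦5, 6↦3]  zeros at y ∈ {0}
Collecting zeros: affine points = {(0, 1), (2, 0), (3, 6), (4, 5), (5, 0), (5, 2), (6, 0)}.
Total count |C(F_7)_aff| = 7.


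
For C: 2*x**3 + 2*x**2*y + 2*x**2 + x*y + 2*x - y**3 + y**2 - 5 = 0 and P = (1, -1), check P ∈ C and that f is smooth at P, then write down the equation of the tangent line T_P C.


Tangent line at P: 7*x - 2*y - 9 = 0.

Step 1: f(1, -1) = 0, so P lies on C.
Step 2: partial derivatives
  f_x(x, y) = 6*x**2 + 4*x*y + 4*x + y + 2, f_y(x, y) = 2*x**2 + x - 3*y**2 + 2*y.
  f_x(P) = 7, f_y(P) = -2 (gradient nonzero, so P is smooth).
Step 3: tangent line at P: 7·(x − 1) + -2·(y − -1) = 0.
Expanding: 7*x - 2*y - 9 = 0.


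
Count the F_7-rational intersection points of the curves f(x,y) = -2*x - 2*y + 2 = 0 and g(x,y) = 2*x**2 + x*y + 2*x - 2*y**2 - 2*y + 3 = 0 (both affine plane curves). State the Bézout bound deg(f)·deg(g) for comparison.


Common zeros: {(1, 0)}; count = 1; Bézout bound = 2.

deg(f) = 1, deg(g) = 2, so Bézout bound = 2.
Scan x ∈ F_7. For each x, list the y ∈ F_7 with f(x, y) ≡ 0 and those with g(x, y) ≡ 0 (mod 7); the common zeros in that column are the intersection.
  x = 0: f ≡ 0 at y ∈ {1}; g ≡ 0 at y ∈ {3}; common: ∅.
  x = 1: f ≡ 0 at y ∈ {0}; g ≡ 0 at y ∈ {0, 3}; common: {0}.
  x = 2: f ≡ 0 at y ∈ {6}; g ≡ 0 at y ∈ {2, 5}; common: ∅.
  x = 3: f ≡ 0 at y ∈ {5}; g ≡ 0 at y ∈ {2}; common: ∅.
  x = 4: f ≡ 0 at y ∈ {4}; g ≡ 0 at y ∈ ∅; common: ∅.
  x = 5: f ≡ 0 at y ∈ {3}; g ≡ 0 at y ∈ {0, 5}; common: ∅.
  x = 6: f ≡ 0 at y ∈ {2}; g ≡ 0 at y ∈ ∅; common: ∅.
Collecting: common zeros = {(1, 0)}, so the count is 1.
Comparison with the Bézout bound: 1 ≤ 2 = deg(f)·deg(g), as expected for curves with no common component (the affine F_7-count falls short of the bound because intersections may lie at infinity, over extension fields, or carry multiplicity).


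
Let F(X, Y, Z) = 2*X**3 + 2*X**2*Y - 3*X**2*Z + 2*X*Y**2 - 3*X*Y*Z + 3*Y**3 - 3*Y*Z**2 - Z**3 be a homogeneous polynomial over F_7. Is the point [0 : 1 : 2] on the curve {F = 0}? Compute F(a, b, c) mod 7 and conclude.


F(0,1,2) ≡ 4 (mod 7); P is NOT on the curve.

Evaluate F(0, 1, 2) term-by-term (mod 7).
  2*X**3 ↦ 2·0·1·1 = 0
  2*X**2*Y ↦ 2·0·1·1 = 0
  -3*X**2*Z ↦ -3·0·1·2 = 0
  2*X*Y**2 ↦ 2·0·1·1 = 0
  -3*X*Y*Z ↦ -3·0·1·2 = 0
  3*Y**3 ↦ 3·1·1·1 = 3
  -3*Y*Z**2 ↦ -3·1·1·4 = -12
  -Z**3 ↦ -1·1·1·8 = -8
Sum: F(0, 1, 2) = (0) + (0) + (0) + (0) + (0) + (3) + (-12) + (-8) = -17.
Reducing mod 7: -17 ≡ 4 (mod 7).
Since F(a, b, c) ≡ 4 ≠ 0 (mod 7), P does NOT lie on the curve.


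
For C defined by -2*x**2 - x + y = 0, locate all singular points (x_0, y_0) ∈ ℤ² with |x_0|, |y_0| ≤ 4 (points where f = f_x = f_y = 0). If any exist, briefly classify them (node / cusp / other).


No singular points in the scanned grid; C is smooth there.

Compute partial derivatives:
  f_x = -4*x - 1.
  f_y = 1.
f_y = 1 is a nonzero constant, so f_y never vanishes: no point (x, y) can satisfy f = f_x = f_y = 0. In particular no (x, y) ∈ {−4, ..., 4}² is singular; the curve is smooth.


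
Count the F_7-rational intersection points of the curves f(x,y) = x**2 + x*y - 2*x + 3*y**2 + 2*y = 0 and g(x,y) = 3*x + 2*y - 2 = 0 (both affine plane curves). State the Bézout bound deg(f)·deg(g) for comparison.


Common zeros: {(1, 3), (5, 4)}; count = 2; Bézout bound = 2.

deg(f) = 2, deg(g) = 1, so Bézout bound = 2.
Scan x ∈ F_7. For each x, list the y ∈ F_7 with f(x, y) ≡ 0 and those with g(x, y) ≡ 0 (mod 7); the common zeros in that column are the intersection.
  x = 0: f ≡ 0 at y ∈ {0, 4}; g ≡ 0 at y ∈ {1}; common: ∅.
  x = 1: f ≡ 0 at y ∈ {3}; g ≡ 0 at y ∈ {3}; common: {3}.
  x = 2: f ≡ 0 at y ∈ {0, 1}; g ≡ 0 at y ∈ {5}; common: ∅.
  x = 3: f ≡ 0 at y ∈ ∅; g ≡ 0 at y ∈ {0}; common: ∅.
  x = 4: f ≡ 0 at y ∈ ∅; g ≡ 0 at y ∈ {2}; common: ∅.
  x = 5: f ≡ 0 at y ∈ {3, 4}; g ≡ 0 at y ∈ {4}; common: {4}.
  x = 6: f ≡ 0 at y ∈ {1}; g ≡ 0 at y ∈ {6}; common: ∅.
Collecting: common zeros = {(1, 3), (5, 4)}, so the count is 2.
Comparison with the Bézout bound: 2 ≤ 2 = deg(f)·deg(g), as expected for curves with no common component (the bound is attained).


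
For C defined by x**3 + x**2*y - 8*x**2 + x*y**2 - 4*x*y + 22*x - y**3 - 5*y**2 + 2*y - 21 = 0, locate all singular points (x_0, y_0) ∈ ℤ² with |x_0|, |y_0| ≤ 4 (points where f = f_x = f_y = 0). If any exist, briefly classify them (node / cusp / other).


Singular points: {(3, -1)}; classification: cusp.

Compute partial derivatives:
  f_x = 3*x**2 + 2*x*y - 16*x + y**2 - 4*y + 22.
  f_y = x**2 + 2*x*y - 4*x - 3*y**2 - 10*y + 2.
Scan x_0 ∈ {−4, ..., 4}. For each x_0, f_y(x_0, y) is a polynomial in y; find its integer roots y ∈ {−4, ..., 4}, then test f_x and f at those candidates.
  x = -4: f_y(-4, y) = -3*y**2 - 18*y + 34; no integer root y with |y| ≤ 4.
  x = -3: f_y(-3, y) = -3*y**2 - 16*y + 23; no integer root y with |y| ≤ 4.
  x = -2: f_y(-2, y) = -3*y**2 - 14*y + 14; no integer root y with |y| ≤ 4.
  x = -1: f_y(-1, y) = -3*y**2 - 12*y + 7; no integer root y with |y| ≤ 4.
  x = 0: f_y(0, y) = -3*y**2 - 10*y + 2; no integer root y with |y| ≤ 4.
  x = 1: f_y(1, y) = -3*y**2 - 8*y - 1; no integer root y with |y| ≤ 4.
  x = 2: f_y(2, y) = -3*y**2 - 6*y - 2; no integer root y with |y| ≤ 4.
  x = 3: f_y(3, y) = -3*y**2 - 4*y - 1; vanishes at y ∈ {-1}. (3, -1): f_x = 0, f = 0 — SINGULAR.
  x = 4: f_y(4, y) = -3*y**2 - 2*y + 2; no integer root y with |y| ≤ 4.
Only singular point on the grid: (3, -1).
Classify: substitute x = 3 + u, y = -1 + v and expand: f = u**3 + u**2*v + u*v**2 - v**3 + v**2.
No constant or linear terms (consistent with a singular point). Quadratic part: v**2. Cubic part: u**3 + u**2*v + u*v**2 - v**3.
The quadratic part v**2 is a perfect square, so there is a single (double) tangent line v = 0, i.e. y = -1. Restricting the cubic part to that line (v = 0) leaves u**3 ≠ 0, so f is not divisible by v and the branch is v² ≈ -u**3 to lowest order — this is a cusp.
Classification: cusp.


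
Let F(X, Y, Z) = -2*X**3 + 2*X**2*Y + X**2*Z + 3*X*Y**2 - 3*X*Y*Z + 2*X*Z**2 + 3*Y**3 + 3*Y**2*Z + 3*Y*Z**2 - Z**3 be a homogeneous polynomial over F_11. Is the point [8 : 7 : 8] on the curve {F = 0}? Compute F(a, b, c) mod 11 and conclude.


F(8,7,8) ≡ 9 (mod 11); P is NOT on the curve.

Evaluate F(8, 7, 8) term-by-term (mod 11).
  -2*X**3 ↦ -2·512·1·1 = -1024
  2*X**2*Y ↦ 2·64·7·1 = 896
  X**2*Z ↦ 1·64·1·8 = 512
  3*X*Y**2 ↦ 3·8·49·1 = 1176
  -3*X*Y*Z ↦ -3·8·7·8 = -1344
  2*X*Z**2 ↦ 2·8·1·64 = 1024
  3*Y**3 ↦ 3·1·343·1 = 1029
  3*Y**2*Z ↦ 3·1·49·8 = 1176
  3*Y*Z**2 ↦ 3·1·7·64 = 1344
  -Z**3 ↦ -1·1·1·512 = -512
Sum: F(8, 7, 8) = (-1024) + (896) + (512) + (1176) + (-1344) + (1024) + (1029) + (1176) + (1344) + (-512) = 4277.
Reducing mod 11: 4277 ≡ 9 (mod 11).
Since F(a, b, c) ≡ 9 ≠ 0 (mod 11), P does NOT lie on the curve.


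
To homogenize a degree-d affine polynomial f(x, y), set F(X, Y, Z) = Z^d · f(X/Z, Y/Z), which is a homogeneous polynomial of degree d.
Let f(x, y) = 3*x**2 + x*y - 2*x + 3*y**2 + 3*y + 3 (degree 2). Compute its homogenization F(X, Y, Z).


F(X, Y, Z) = 3*X**2 + X*Y - 2*X*Z + 3*Y**2 + 3*Y*Z + 3*Z**2

deg(f) = 2.
Substitute x = X/Z, y = Y/Z into f, then multiply by Z^2.
  monomial 3·x^2·y^0 ↦ 3·X^2·Y^0·Z^0.
  monomial 1·x^1·y^1 ↦ 1·X^1·Y^1·Z^0.
  monomial -2·x^1·y^0 ↦ -2·X^1·Y^0·Z^1.
  monomial 3·x^0·y^2 ↦ 3·X^0·Y^2·Z^0.
  monomial 3·x^0·y^1 ↦ 3·X^0·Y^1·Z^1.
  monomial 3·x^0·y^0 ↦ 3·X^0·Y^0·Z^2.
Collecting: F(X, Y, Z) = 3*X**2 + X*Y - 2*X*Z + 3*Y**2 + 3*Y*Z + 3*Z**2.


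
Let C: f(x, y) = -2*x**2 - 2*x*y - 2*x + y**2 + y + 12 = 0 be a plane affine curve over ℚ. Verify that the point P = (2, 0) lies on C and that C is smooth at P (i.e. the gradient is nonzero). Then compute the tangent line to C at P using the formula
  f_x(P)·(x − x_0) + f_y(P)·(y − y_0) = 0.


Tangent line at P: -10*x - 3*y + 20 = 0.

Step 1: f(2, 0) = 0, so P lies on C.
Step 2: partial derivatives
  f_x(x, y) = -4*x - 2*y - 2, f_y(x, y) = -2*x + 2*y + 1.
  f_x(P) = -10, f_y(P) = -3 (gradient nonzero, so P is smooth).
Step 3: tangent line at P: -10·(x − 2) + -3·(y − 0) = 0.
Expanding: -10*x - 3*y + 20 = 0.


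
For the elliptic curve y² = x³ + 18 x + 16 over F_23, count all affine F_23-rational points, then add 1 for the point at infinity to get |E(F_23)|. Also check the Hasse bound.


Affine points = {(0, 4), (0, 19), (1, 9), (1, 14), (5, 1), (5, 22), (6, 8), (6, 15), (7, 5), (7, 18), (10, 0), (11, 2), (11, 21), (13, 3), (13, 20), (15, 2), (15, 21), (18, 10), (18, 13), (19, 8), (19, 15), (20, 2), (20, 21), (21, 8), (21, 15)}; affine count = 25; |E(F_23)| = 26.

Discriminant check: Δ ∝ 4a³ + 27b² = 4·18³ + 27·16² = 4·5832 + 27·256 ≡ 18 (mod 23). Nonzero ⇒ E is nonsingular.
For each x ∈ F_23, compute rhs = x³ + 18·x + 16 mod 23, then count y ∈ F_23 with y² ≡ rhs.
  x = 0: rhs = 16, matching y values: 4, 19 (2 points).
  x = 1: rhs = 12, matching y values: 9, 14 (2 points).
  x = 2: rhs = 14, matching y values: none (0 points).
  x = 3: rhs = 5, matching y values: none (0 points).
  x = 4: rhs = 14, matching y values: none (0 points).
  x = 5: rhs = 1, matching y values: 1, 22 (2 points).
  x = 6: rhs = 18, matching y values: 8, 15 (2 points).
  x = 7: rhs = 2, matching y values: 5, 18 (2 points).
  x = 8: rhs = 5, matching y values: none (0 points).
  x = 9: rhs = 10, matching y values: none (0 points).
  x = 10: rhs = 0, matching y values: 0 (1 points).
  x = 11: rhs = 4, matching y values: 2, 21 (2 points).
  x = 12: rhs = 5, matching y values: none (0 points).
  x = 13: rhs = 9, matching y values: 3, 20 (2 points).
  x = 14: rhs = 22, matching y values: none (0 points).
  x = 15: rhs = 4, matching y values: 2, 21 (2 points).
  x = 16: rhs = 7, matching y values: none (0 points).
  x = 17: rhs = 14, matching y values: none (0 points).
  x = 18: rhs = 8, matching y values: 10, 13 (2 points).
  x = 19: rhs = 18, matching y values: 8, 15 (2 points).
  x = 20: rhs = 4, matching y values: 2, 21 (2 points).
  x = 21: rhs = 18, matching y values: 8, 15 (2 points).
  x = 22: rhs = 20, matching y values: none (0 points).
Total affine count: 25.
Full point count |E(F_23)| = 25 + 1 = 26.
Hasse bound: |26 − (23+1)| = |2| = 2 ≤ 2√23 ≈ 9.5917 ✓.


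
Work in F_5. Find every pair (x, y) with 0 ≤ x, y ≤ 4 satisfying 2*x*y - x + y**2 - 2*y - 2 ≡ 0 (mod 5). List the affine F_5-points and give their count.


Affine F_5-points: {(2, 4), (3, 0), (3, 1), (4, 2)}; count = 4.

For each of the 25 pairs (x, y) ∈ F_5², evaluate f(x, y) mod 5. Record the zeros.
  x = 0: [0↦3, 1↦2, 2↦3, 3↦1, 4↦1]  zeros at y ∈ ∅
  x = 1: [0↦2, 1↦3, 2↦1, 3↦1, 4↦3]  zeros at y ∈ ∅
  x = 2: [0↦1, 1↦4, 2↦4, 3↦1, 4↦0]  zeros at y ∈ {4}
  x = 3: [0↦0, 1↦0, 2↦2, 3↦1, 4↦2]  zeros at y ∈ {0, 1}
  x = 4: [0↦4, 1↦1, 2↦0, 3↦1, 4↦4]  zeros at y ∈ {2}
Collecting zeros: affine points = {(2, 4), (3, 0), (3, 1), (4, 2)}.
Total count |C(F_5)_aff| = 4.


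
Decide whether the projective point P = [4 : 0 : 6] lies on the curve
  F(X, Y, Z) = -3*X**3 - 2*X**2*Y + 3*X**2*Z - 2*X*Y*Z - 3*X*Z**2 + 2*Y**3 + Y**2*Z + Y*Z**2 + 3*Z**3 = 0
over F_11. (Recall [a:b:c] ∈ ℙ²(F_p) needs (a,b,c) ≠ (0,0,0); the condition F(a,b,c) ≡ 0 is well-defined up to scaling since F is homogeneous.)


F(4,0,6) ≡ 4 (mod 11); P is NOT on the curve.

Evaluate F(4, 0, 6) term-by-term (mod 11).
  -3*X**3 ↦ -3·64·1·1 = -192
  -2*X**2*Y ↦ -2·16·0·1 = 0
  3*X**2*Z ↦ 3·16·1·6 = 288
  -2*X*Y*Z ↦ -2·4·0·6 = 0
  -3*X*Z**2 ↦ -3·4·1·36 = -432
  2*Y**3 ↦ 2·1·0·1 = 0
  Y**2*Z ↦ 1·1·0·6 = 0
  Y*Z**2 ↦ 1·1·0·36 = 0
  3*Z**3 ↦ 3·1·1·216 = 648
Sum: F(4, 0, 6) = (-192) + (0) + (288) + (0) + (-432) + (0) + (0) + (0) + (648) = 312.
Reducing mod 11: 312 ≡ 4 (mod 11).
Since F(a, b, c) ≡ 4 ≠ 0 (mod 11), P does NOT lie on the curve.


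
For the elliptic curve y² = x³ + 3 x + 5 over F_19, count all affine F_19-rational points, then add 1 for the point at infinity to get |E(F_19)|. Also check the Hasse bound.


Affine points = {(0, 9), (0, 10), (1, 3), (1, 16), (2, 0), (4, 9), (4, 10), (6, 7), (6, 12), (8, 3), (8, 16), (9, 1), (9, 18), (10, 3), (10, 16), (11, 1), (11, 18), (14, 6), (14, 13), (15, 9), (15, 10), (16, 8), (16, 11), (18, 1), (18, 18)}; affine count = 25; |E(F_19)| = 26.

Discriminant check: Δ ∝ 4a³ + 27b² = 4·3³ + 27·5² = 4·27 + 27·25 ≡ 4 (mod 19). Nonzero ⇒ E is nonsingular.
For each x ∈ F_19, compute rhs = x³ + 3·x + 5 mod 19, then count y ∈ F_19 with y² ≡ rhs.
  x = 0: rhs = 5, matching y values: 9, 10 (2 points).
  x = 1: rhs = 9, matching y values: 3, 16 (2 points).
  x = 2: rhs = 0, matching y values: 0 (1 points).
  x = 3: rhs = 3, matching y values: none (0 points).
  x = 4: rhs = 5, matching y values: 9, 10 (2 points).
  x = 5: rhs = 12, matching y values: none (0 points).
  x = 6: rhs = 11, matching y values: 7, 12 (2 points).
  x = 7: rhs = 8, matching y values: none (0 points).
  x = 8: rhs = 9, matching y values: 3, 16 (2 points).
  x = 9: rhs = 1, matching y values: 1, 18 (2 points).
  x = 10: rhs = 9, matching y values: 3, 16 (2 points).
  x = 11: rhs = 1, matching y values: 1, 18 (2 points).
  x = 12: rhs = 2, matching y values: none (0 points).
  x = 13: rhs = 18, matching y values: none (0 points).
  x = 14: rhs = 17, matching y values: 6, 13 (2 points).
  x = 15: rhs = 5, matching y values: 9, 10 (2 points).
  x = 16: rhs = 7, matching y values: 8, 11 (2 points).
  x = 17: rhs = 10, matching y values: none (0 points).
  x = 18: rhs = 1, matching y values: 1, 18 (2 points).
Total affine count: 25.
Full point count |E(F_19)| = 25 + 1 = 26.
Hasse bound: |26 − (19+1)| = |6| = 6 ≤ 2√19 ≈ 8.7178 ✓.


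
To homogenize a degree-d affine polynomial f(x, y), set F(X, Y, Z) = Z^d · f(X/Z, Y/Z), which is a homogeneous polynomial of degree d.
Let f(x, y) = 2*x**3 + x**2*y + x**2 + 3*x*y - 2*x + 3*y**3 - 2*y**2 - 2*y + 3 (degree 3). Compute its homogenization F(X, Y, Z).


F(X, Y, Z) = 2*X**3 + X**2*Y + X**2*Z + 3*X*Y*Z - 2*X*Z**2 + 3*Y**3 - 2*Y**2*Z - 2*Y*Z**2 + 3*Z**3

deg(f) = 3.
Substitute x = X/Z, y = Y/Z into f, then multiply by Z^3.
  monomial 2·x^3·y^0 ↦ 2·X^3·Y^0·Z^0.
  monomial 1·x^2·y^1 ↦ 1·X^2·Y^1·Z^0.
  monomial 1·x^2·y^0 ↦ 1·X^2·Y^0·Z^1.
  monomial 3·x^1·y^1 ↦ 3·X^1·Y^1·Z^1.
  monomial -2·x^1·y^0 ↦ -2·X^1·Y^0·Z^2.
  monomial 3·x^0·y^3 ↦ 3·X^0·Y^3·Z^0.
  monomial -2·x^0·y^2 ↦ -2·X^0·Y^2·Z^1.
  monomial -2·x^0·y^1 ↦ -2·X^0·Y^1·Z^2.
  monomial 3·x^0·y^0 ↦ 3·X^0·Y^0·Z^3.
Collecting: F(X, Y, Z) = 2*X**3 + X**2*Y + X**2*Z + 3*X*Y*Z - 2*X*Z**2 + 3*Y**3 - 2*Y**2*Z - 2*Y*Z**2 + 3*Z**3.


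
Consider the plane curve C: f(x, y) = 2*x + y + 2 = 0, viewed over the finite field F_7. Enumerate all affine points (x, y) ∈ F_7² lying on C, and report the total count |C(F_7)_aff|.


Affine F_7-points: {(0, 5), (1, 3), (2, 1), (3, 6), (4, 4), (5, 2), (6, 0)}; count = 7.

For each of the 49 pairs (x, y) ∈ F_7², evaluate f(x, y) mod 7. Record the zeros.
  x = 0: [0↦2, 1↦3, 2↦4, 3↦5, 4↦6, 5↦0, 6↦1]  zeros at y ∈ {5}
  x = 1: [0↦4, 1↦5, 2↦6, 3↦0, 4↦1, 5↦2, 6↦3]  zeros at y ∈ {3}
  x = 2: [0↦6, 1↦0, 2↦1, 3↦2, 4↦3, 5↦4, 6↦5]  zeros at y ∈ {1}
  x = 3: [0↦1, 1↦2, 2↦3, 3↦4, 4↦5, 5↦6, 6↦0]  zeros at y ∈ {6}
  x = 4: [0↦3, 1↦4, 2↦5, 3↦6, 4↦0, 5↦1, 6↦2]  zeros at y ∈ {4}
  x = 5: [0↦5, 1↦6, 2↦0, 3↦1, 4↦2, 5↦3, 6↦4]  zeros at y ∈ {2}
  x = 6: [0↦0, 1↦1, 2↦2, 3↦3, 4↦4, 5↦5, 6↦6]  zeros at y ∈ {0}
Collecting zeros: affine points = {(0, 5), (1, 3), (2, 1), (3, 6), (4, 4), (5, 2), (6, 0)}.
Total count |C(F_7)_aff| = 7.


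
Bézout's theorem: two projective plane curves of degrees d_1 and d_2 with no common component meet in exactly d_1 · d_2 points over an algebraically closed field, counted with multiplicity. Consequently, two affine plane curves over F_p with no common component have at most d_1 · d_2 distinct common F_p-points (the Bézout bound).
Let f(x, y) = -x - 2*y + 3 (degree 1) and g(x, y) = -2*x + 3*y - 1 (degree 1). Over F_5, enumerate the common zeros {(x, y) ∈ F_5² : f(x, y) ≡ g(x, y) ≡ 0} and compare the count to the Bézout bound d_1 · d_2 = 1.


Common zeros: {(1, 1)}; count = 1; Bézout bound = 1.

deg(f) = 1, deg(g) = 1, so Bézout bound = 1.
Scan x ∈ F_5. For each x, list the y ∈ F_5 with f(x, y) ≡ 0 and those with g(x, y) ≡ 0 (mod 5); the common zeros in that column are the intersection.
  x = 0: f ≡ 0 at y ∈ {4}; g ≡ 0 at y ∈ {2}; common: ∅.
  x = 1: f ≡ 0 at y ∈ {1}; g ≡ 0 at y ∈ {1}; common: {1}.
  x = 2: f ≡ 0 at y ∈ {3}; g ≡ 0 at y ∈ {0}; common: ∅.
  x = 3: f ≡ 0 at y ∈ {0}; g ≡ 0 at y ∈ {4}; common: ∅.
  x = 4: f ≡ 0 at y ∈ {2}; g ≡ 0 at y ∈ {3}; common: ∅.
Collecting: common zeros = {(1, 1)}, so the count is 1.
Comparison with the Bézout bound: 1 ≤ 1 = deg(f)·deg(g), as expected for curves with no common component (the bound is attained).


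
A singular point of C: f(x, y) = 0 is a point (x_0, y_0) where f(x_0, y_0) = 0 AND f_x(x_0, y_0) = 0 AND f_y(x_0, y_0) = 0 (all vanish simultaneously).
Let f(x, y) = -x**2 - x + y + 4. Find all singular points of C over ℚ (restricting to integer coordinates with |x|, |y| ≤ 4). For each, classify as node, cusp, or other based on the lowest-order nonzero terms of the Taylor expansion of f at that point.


No singular points in the scanned grid; C is smooth there.

Compute partial derivatives:
  f_x = -2*x - 1.
  f_y = 1.
f_y = 1 is a nonzero constant, so f_y never vanishes: no point (x, y) can satisfy f = f_x = f_y = 0. In particular no (x, y) ∈ {−4, ..., 4}² is singular; the curve is smooth.


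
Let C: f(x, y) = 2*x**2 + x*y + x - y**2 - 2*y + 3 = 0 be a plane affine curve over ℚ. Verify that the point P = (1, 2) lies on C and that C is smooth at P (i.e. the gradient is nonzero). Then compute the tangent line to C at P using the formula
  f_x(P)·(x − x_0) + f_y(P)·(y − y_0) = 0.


Tangent line at P: 7*x - 5*y + 3 = 0.

Step 1: f(1, 2) = 0, so P lies on C.
Step 2: partial derivatives
  f_x(x, y) = 4*x + y + 1, f_y(x, y) = x - 2*y - 2.
  f_x(P) = 7, f_y(P) = -5 (gradient nonzero, so P is smooth).
Step 3: tangent line at P: 7·(x − 1) + -5·(y − 2) = 0.
Expanding: 7*x - 5*y + 3 = 0.


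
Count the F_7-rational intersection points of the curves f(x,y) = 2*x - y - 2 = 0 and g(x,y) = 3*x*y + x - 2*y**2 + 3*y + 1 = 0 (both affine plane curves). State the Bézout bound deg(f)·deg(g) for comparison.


Common zeros: ∅; count = 0; Bézout bound = 2.

deg(f) = 1, deg(g) = 2, so Bézout bound = 2.
Scan x ∈ F_7. For each x, list the y ∈ F_7 with f(x, y) ≡ 0 and those with g(x, y) ≡ 0 (mod 7); the common zeros in that column are the intersection.
  x = 0: f ≡ 0 at y ∈ {5}; g ≡ 0 at y ∈ ∅; common: ∅.
  x = 1: f ≡ 0 at y ∈ {0}; g ≡ 0 at y ∈ ∅; common: ∅.
  x = 2: f ≡ 0 at y ∈ {2}; g ≡ 0 at y ∈ {4}; common: ∅.
  x = 3: f ≡ 0 at y ∈ {4}; g ≡ 0 at y ∈ {1, 5}; common: ∅.
  x = 4: f ≡ 0 at y ∈ {6}; g ≡ 0 at y ∈ ∅; common: ∅.
  x = 5: f ≡ 0 at y ∈ {1}; g ≡ 0 at y ∈ {3, 6}; common: ∅.
  x = 6: f ≡ 0 at y ∈ {3}; g ≡ 0 at y ∈ {0}; common: ∅.
Collecting: common zeros = ∅, so the count is 0.
Comparison with the Bézout bound: 0 ≤ 2 = deg(f)·deg(g), as expected for curves with no common component (the affine F_7-count falls short of the bound because intersections may lie at infinity, over extension fields, or carry multiplicity).


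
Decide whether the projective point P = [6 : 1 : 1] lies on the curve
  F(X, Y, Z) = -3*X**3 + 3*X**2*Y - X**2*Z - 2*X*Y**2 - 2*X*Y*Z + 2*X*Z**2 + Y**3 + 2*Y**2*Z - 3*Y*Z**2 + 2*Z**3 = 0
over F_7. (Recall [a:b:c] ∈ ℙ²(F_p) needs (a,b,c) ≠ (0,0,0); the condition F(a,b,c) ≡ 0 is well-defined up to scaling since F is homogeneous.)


F(6,1,1) ≡ 2 (mod 7); P is NOT on the curve.

Evaluate F(6, 1, 1) term-by-term (mod 7).
  -3*X**3 ↦ -3·216·1·1 = -648
  3*X**2*Y ↦ 3·36·1·1 = 108
  -X**2*Z ↦ -1·36·1·1 = -36
  -2*X*Y**2 ↦ -2·6·1·1 = -12
  -2*X*Y*Z ↦ -2·6·1·1 = -12
  2*X*Z**2 ↦ 2·6·1·1 = 12
  Y**3 ↦ 1·1·1·1 = 1
  2*Y**2*Z ↦ 2·1·1·1 = 2
  -3*Y*Z**2 ↦ -3·1·1·1 = -3
  2*Z**3 ↦ 2·1·1·1 = 2
Sum: F(6, 1, 1) = (-648) + (108) + (-36) + (-12) + (-12) + (12) + (1) + (2) + (-3) + (2) = -586.
Reducing mod 7: -586 ≡ 2 (mod 7).
Since F(a, b, c) ≡ 2 ≠ 0 (mod 7), P does NOT lie on the curve.


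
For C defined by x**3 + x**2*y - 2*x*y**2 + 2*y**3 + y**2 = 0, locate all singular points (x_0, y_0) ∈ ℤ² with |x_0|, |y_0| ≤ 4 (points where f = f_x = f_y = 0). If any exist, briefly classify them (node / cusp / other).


Singular points: {(0, 0)}; classification: cusp.

Compute partial derivatives:
  f_x = 3*x**2 + 2*x*y - 2*y**2.
  f_y = x**2 - 4*x*y + 6*y**2 + 2*y.
Scan x_0 ∈ {−4, ..., 4}. For each x_0, f_y(x_0, y) is a polynomial in y; find its integer roots y ∈ {−4, ..., 4}, then test f_x and f at those candidates.
  x = -4: f_y(-4, y) = 6*y**2 + 18*y + 16; no integer root y with |y| ≤ 4.
  x = -3: f_y(-3, y) = 6*y**2 + 14*y + 9; no integer root y with |y| ≤ 4.
  x = -2: f_y(-2, y) = 6*y**2 + 10*y + 4; vanishes at y ∈ {-1}. (-2, -1): f_x = 14 ≠ 0.
  x = -1: f_y(-1, y) = 6*y**2 + 6*y + 1; no integer root y with |y| ≤ 4.
  x = 0: f_y(0, y) = 6*y**2 + 2*y; vanishes at y ∈ {0}. (0, 0): f_x = 0, f = 0 — SINGULAR.
  x = 1: f_y(1, y) = 6*y**2 - 2*y + 1; no integer root y with |y| ≤ 4.
  x = 2: f_y(2, y) = 6*y**2 - 6*y + 4; no integer root y with |y| ≤ 4.
  x = 3: f_y(3, y) = 6*y**2 - 10*y + 9; no integer root y with |y| ≤ 4.
  x = 4: f_y(4, y) = 6*y**2 - 14*y + 16; no integer root y with |y| ≤ 4.
Only singular point on the grid: (0, 0).
Classify: substitute x = 0 + u, y = 0 + v and expand: f = u**3 + u**2*v - 2*u*v**2 + 2*v**3 + v**2.
No constant or linear terms (consistent with a singular point). Quadratic part: v**2. Cubic part: u**3 + u**2*v - 2*u*v**2 + 2*v**3.
The quadratic part v**2 is a perfect square, so there is a single (double) tangent line v = 0, i.e. y = 0. Restricting the cubic part to that line (v = 0) leaves u**3 ≠ 0, so f is not divisible by v and the branch is v² ≈ -u**3 to lowest order — this is a cusp.
Classification: cusp.


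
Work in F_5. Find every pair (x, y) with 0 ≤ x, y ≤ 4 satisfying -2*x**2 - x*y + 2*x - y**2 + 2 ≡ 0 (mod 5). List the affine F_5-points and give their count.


Affine F_5-points: {(1, 1), (1, 3), (2, 1), (2, 2), (3, 0), (3, 2)}; count = 6.

For each of the 25 pairs (x, y) ∈ F_5², evaluate f(x, y) mod 5. Record the zeros.
  x = 0: [0↦2, 1↦1, 2↦3, 3↦3, 4↦1]  zeros at y ∈ ∅
  x = 1: [0↦2, 1↦0, 2↦1, 3↦0, 4↦2]  zeros at y ∈ {1, 3}
  x = 2: [0↦3, 1↦0, 2↦0, 3↦3, 4↦4]  zeros at y ∈ {1, 2}
  x = 3: [0↦0, 1↦1, 2↦0, 3↦2, 4↦2]  zeros at y ∈ {0, 2}
  x = 4: [0↦3, 1↦3, 2↦1, 3↦2, 4↦1]  zeros at y ∈ ∅
Collecting zeros: affine points = {(1, 1), (1, 3), (2, 1), (2, 2), (3, 0), (3, 2)}.
Total count |C(F_5)_aff| = 6.


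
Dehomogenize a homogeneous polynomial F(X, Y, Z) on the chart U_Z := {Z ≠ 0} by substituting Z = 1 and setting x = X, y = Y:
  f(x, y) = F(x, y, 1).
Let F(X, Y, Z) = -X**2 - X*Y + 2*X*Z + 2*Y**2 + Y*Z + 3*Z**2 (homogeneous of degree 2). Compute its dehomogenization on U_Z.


f(x, y) = -x**2 - x*y + 2*x + 2*y**2 + y + 3

On U_Z we set Z = 1. Each monomial c·X^i·Y^j·Z^k in F becomes c·x^i·y^j·1^k = c·x^i·y^j.
Substituting Z = 1: F(X, Y, 1) = -x**2 - x*y + 2*x + 2*y**2 + y + 3.
Note: deg(f) ≤ deg(F) = 2; strict inequality happens when F is divisible by Z (lost terms).


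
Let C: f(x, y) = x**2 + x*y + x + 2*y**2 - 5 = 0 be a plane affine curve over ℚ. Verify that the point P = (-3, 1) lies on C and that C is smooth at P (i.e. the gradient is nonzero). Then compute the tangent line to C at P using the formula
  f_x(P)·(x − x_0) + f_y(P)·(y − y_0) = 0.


Tangent line at P: -4*x + y - 13 = 0.

Step 1: f(-3, 1) = 0, so P lies on C.
Step 2: partial derivatives
  f_x(x, y) = 2*x + y + 1, f_y(x, y) = x + 4*y.
  f_x(P) = -4, f_y(P) = 1 (gradient nonzero, so P is smooth).
Step 3: tangent line at P: -4·(x − -3) + 1·(y − 1) = 0.
Expanding: -4*x + y - 13 = 0.


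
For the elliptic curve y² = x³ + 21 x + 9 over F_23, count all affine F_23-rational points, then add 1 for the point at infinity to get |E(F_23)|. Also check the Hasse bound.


Affine points = {(0, 3), (0, 20), (1, 10), (1, 13), (2, 6), (2, 17), (5, 3), (5, 20), (6, 11), (6, 12), (7, 4), (7, 19), (10, 0), (13, 8), (13, 15), (16, 5), (16, 18), (17, 9), (17, 14), (18, 3), (18, 20)}; affine count = 21; |E(F_23)| = 22.

Discriminant check: Δ ∝ 4a³ + 27b² = 4·21³ + 27·9² = 4·9261 + 27·81 ≡ 16 (mod 23). Nonzero ⇒ E is nonsingular.
For each x ∈ F_23, compute rhs = x³ + 21·x + 9 mod 23, then count y ∈ F_23 with y² ≡ rhs.
  x = 0: rhs = 9, matching y values: 3, 20 (2 points).
  x = 1: rhs = 8, matching y values: 10, 13 (2 points).
  x = 2: rhs = 13, matching y values: 6, 17 (2 points).
  x = 3: rhs = 7, matching y values: none (0 points).
  x = 4: rhs = 19, matching y values: none (0 points).
  x = 5: rhs = 9, matching y values: 3, 20 (2 points).
  x = 6: rhs = 6, matching y values: 11, 12 (2 points).
  x = 7: rhs = 16, matching y values: 4, 19 (2 points).
  x = 8: rhs = 22, matching y values: none (0 points).
  x = 9: rhs = 7, matching y values: none (0 points).
  x = 10: rhs = 0, matching y values: 0 (1 points).
  x = 11: rhs = 7, matching y values: none (0 points).
  x = 12: rhs = 11, matching y values: none (0 points).
  x = 13: rhs = 18, matching y values: 8, 15 (2 points).
  x = 14: rhs = 11, matching y values: none (0 points).
  x = 15: rhs = 19, matching y values: none (0 points).
  x = 16: rhs = 2, matching y values: 5, 18 (2 points).
  x = 17: rhs = 12, matching y values: 9, 14 (2 points).
  x = 18: rhs = 9, matching y values: 3, 20 (2 points).
  x = 19: rhs = 22, matching y values: none (0 points).
  x = 20: rhs = 11, matching y values: none (0 points).
  x = 21: rhs = 5, matching y values: none (0 points).
  x = 22: rhs = 10, matching y values: none (0 points).
Total affine count: 21.
Full point count |E(F_23)| = 21 + 1 = 22.
Hasse bound: |22 − (23+1)| = |-2| = 2 ≤ 2√23 ≈ 9.5917 ✓.


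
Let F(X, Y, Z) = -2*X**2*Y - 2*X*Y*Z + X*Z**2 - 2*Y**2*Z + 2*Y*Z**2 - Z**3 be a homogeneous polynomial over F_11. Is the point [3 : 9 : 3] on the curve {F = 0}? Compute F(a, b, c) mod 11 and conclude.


F(3,9,3) ≡ 1 (mod 11); P is NOT on the curve.

Evaluate F(3, 9, 3) term-by-term (mod 11).
  -2*X**2*Y ↦ -2·9·9·1 = -162
  -2*X*Y*Z ↦ -2·3·9·3 = -162
  X*Z**2 ↦ 1·3·1·9 = 27
  -2*Y**2*Z ↦ -2·1·81·3 = -486
  2*Y*Z**2 ↦ 2·1·9·9 = 162
  -Z**3 ↦ -1·1·1·27 = -27
Sum: F(3, 9, 3) = (-162) + (-162) + (27) + (-486) + (162) + (-27) = -648.
Reducing mod 11: -648 ≡ 1 (mod 11).
Since F(a, b, c) ≡ 1 ≠ 0 (mod 11), P does NOT lie on the curve.


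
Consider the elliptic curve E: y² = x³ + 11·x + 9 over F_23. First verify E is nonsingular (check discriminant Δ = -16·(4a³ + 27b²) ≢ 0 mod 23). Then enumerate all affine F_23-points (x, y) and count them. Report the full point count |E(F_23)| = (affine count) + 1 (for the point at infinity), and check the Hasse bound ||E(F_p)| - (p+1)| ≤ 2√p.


Affine points = {(0, 3), (0, 20), (2, 4), (2, 19), (3, 0), (4, 5), (4, 18), (9, 3), (9, 20), (11, 9), (11, 14), (12, 11), (12, 12), (13, 7), (13, 16), (14, 3), (14, 20), (16, 7), (16, 16), (17, 7), (17, 16), (18, 6), (18, 17), (19, 4), (19, 19), (20, 8), (20, 15), (21, 5), (21, 18)}; affine count = 29; |E(F_23)| = 30.

Discriminant check: Δ ∝ 4a³ + 27b² = 4·11³ + 27·9² = 4·1331 + 27·81 ≡ 13 (mod 23). Nonzero ⇒ E is nonsingular.
For each x ∈ F_23, compute rhs = x³ + 11·x + 9 mod 23, then count y ∈ F_23 with y² ≡ rhs.
  x = 0: rhs = 9, matching y values: 3, 20 (2 points).
  x = 1: rhs = 21, matching y values: none (0 points).
  x = 2: rhs = 16, matching y values: 4, 19 (2 points).
  x = 3: rhs = 0, matching y values: 0 (1 points).
  x = 4: rhs = 2, matching y values: 5, 18 (2 points).
  x = 5: rhs = 5, matching y values: none (0 points).
  x = 6: rhs = 15, matching y values: none (0 points).
  x = 7: rhs = 15, matching y values: none (0 points).
  x = 8: rhs = 11, matching y values: none (0 points).
  x = 9: rhs = 9, matching y values: 3, 20 (2 points).
  x = 10: rhs = 15, matching y values: none (0 points).
  x = 11: rhs = 12, matching y values: 9, 14 (2 points).
  x = 12: rhs = 6, matching y values: 11, 12 (2 points).
  x = 13: rhs = 3, matching y values: 7, 16 (2 points).
  x = 14: rhs = 9, matching y values: 3, 20 (2 points).
  x = 15: rhs = 7, matching y values: none (0 points).
  x = 16: rhs = 3, matching y values: 7, 16 (2 points).
  x = 17: rhs = 3, matching y values: 7, 16 (2 points).
  x = 18: rhs = 13, matching y values: 6, 17 (2 points).
  x = 19: rhs = 16, matching y values: 4, 19 (2 points).
  x = 20: rhs = 18, matching y values: 8, 15 (2 points).
  x = 21: rhs = 2, matching y values: 5, 18 (2 points).
  x = 22: rhs = 20, matching y values: none (0 points).
Total affine count: 29.
Full point count |E(F_23)| = 29 + 1 = 30.
Hasse bound: |30 − (23+1)| = |6| = 6 ≤ 2√23 ≈ 9.5917 ✓.


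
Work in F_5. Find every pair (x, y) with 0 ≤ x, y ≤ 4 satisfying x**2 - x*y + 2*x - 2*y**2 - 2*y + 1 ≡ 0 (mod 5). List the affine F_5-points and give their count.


Affine F_5-points: {(1, 2), (1, 4), (4, 0), (4, 2)}; count = 4.

For each of the 25 pairs (x, y) ∈ F_5², evaluate f(x, y) mod 5. Record the zeros.
  x = 0: [0↦1, 1↦2, 2↦4, 3↦2, 4↦1]  zeros at y ∈ ∅
  x = 1: [0↦4, 1↦4, 2↦0, 3↦2, 4↦0]  zeros at y ∈ {2, 4}
  x = 2: [0↦4, 1↦3, 2↦3, 3↦4, 4↦1]  zeros at y ∈ ∅
  x = 3: [0↦1, 1↦4, 2↦3, 3↦3, 4↦4]  zeros at y ∈ ∅
  x = 4: [0↦0, 1↦2, 2↦0, 3↦4, 4↦4]  zeros at y ∈ {0, 2}
Collecting zeros: affine points = {(1, 2), (1, 4), (4, 0), (4, 2)}.
Total count |C(F_5)_aff| = 4.


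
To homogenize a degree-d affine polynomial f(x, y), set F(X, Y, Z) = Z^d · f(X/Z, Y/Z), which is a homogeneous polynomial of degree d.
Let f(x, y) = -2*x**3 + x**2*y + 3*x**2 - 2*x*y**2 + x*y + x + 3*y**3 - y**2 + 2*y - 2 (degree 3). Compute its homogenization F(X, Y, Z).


F(X, Y, Z) = -2*X**3 + X**2*Y + 3*X**2*Z - 2*X*Y**2 + X*Y*Z + X*Z**2 + 3*Y**3 - Y**2*Z + 2*Y*Z**2 - 2*Z**3

deg(f) = 3.
Substitute x = X/Z, y = Y/Z into f, then multiply by Z^3.
  monomial -2·x^3·y^0 ↦ -2·X^3·Y^0·Z^0.
  monomial 1·x^2·y^1 ↦ 1·X^2·Y^1·Z^0.
  monomial 3·x^2·y^0 ↦ 3·X^2·Y^0·Z^1.
  monomial -2·x^1·y^2 ↦ -2·X^1·Y^2·Z^0.
  monomial 1·x^1·y^1 ↦ 1·X^1·Y^1·Z^1.
  monomial 1·x^1·y^0 ↦ 1·X^1·Y^0·Z^2.
  monomial 3·x^0·y^3 ↦ 3·X^0·Y^3·Z^0.
  monomial -1·x^0·y^2 ↦ -1·X^0·Y^2·Z^1.
  monomial 2·x^0·y^1 ↦ 2·X^0·Y^1·Z^2.
  monomial -2·x^0·y^0 ↦ -2·X^0·Y^0·Z^3.
Collecting: F(X, Y, Z) = -2*X**3 + X**2*Y + 3*X**2*Z - 2*X*Y**2 + X*Y*Z + X*Z**2 + 3*Y**3 - Y**2*Z + 2*Y*Z**2 - 2*Z**3.


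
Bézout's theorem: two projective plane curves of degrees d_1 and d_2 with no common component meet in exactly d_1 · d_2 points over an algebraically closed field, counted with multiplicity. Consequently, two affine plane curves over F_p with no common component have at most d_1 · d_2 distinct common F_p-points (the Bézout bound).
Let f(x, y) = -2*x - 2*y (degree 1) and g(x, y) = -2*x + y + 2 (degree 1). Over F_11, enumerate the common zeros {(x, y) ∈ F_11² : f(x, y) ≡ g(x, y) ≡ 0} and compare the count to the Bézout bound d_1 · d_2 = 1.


Common zeros: {(8, 3)}; count = 1; Bézout bound = 1.

deg(f) = 1, deg(g) = 1, so Bézout bound = 1.
Scan x ∈ F_11. For each x, list the y ∈ F_11 with f(x, y) ≡ 0 and those with g(x, y) ≡ 0 (mod 11); the common zeros in that column are the intersection.
  x = 0: f ≡ 0 at y ∈ {0}; g ≡ 0 at y ∈ {9}; common: ∅.
  x = 1: f ≡ 0 at y ∈ {10}; g ≡ 0 at y ∈ {0}; common: ∅.
  x = 2: f ≡ 0 at y ∈ {9}; g ≡ 0 at y ∈ {2}; common: ∅.
  x = 3: f ≡ 0 at y ∈ {8}; g ≡ 0 at y ∈ {4}; common: ∅.
  x = 4: f ≡ 0 at y ∈ {7}; g ≡ 0 at y ∈ {6}; common: ∅.
  x = 5: f ≡ 0 at y ∈ {6}; g ≡ 0 at y ∈ {8}; common: ∅.
  x = 6: f ≡ 0 at y ∈ {5}; g ≡ 0 at y ∈ {10}; common: ∅.
  x = 7: f ≡ 0 at y ∈ {4}; g ≡ 0 at y ∈ {1}; common: ∅.
  x = 8: f ≡ 0 at y ∈ {3}; g ≡ 0 at y ∈ {3}; common: {3}.
  x = 9: f ≡ 0 at y ∈ {2}; g ≡ 0 at y ∈ {5}; common: ∅.
  x = 10: f ≡ 0 at y ∈ {1}; g ≡ 0 at y ∈ {7}; common: ∅.
Collecting: common zeros = {(8, 3)}, so the count is 1.
Comparison with the Bézout bound: 1 ≤ 1 = deg(f)·deg(g), as expected for curves with no common component (the bound is attained).


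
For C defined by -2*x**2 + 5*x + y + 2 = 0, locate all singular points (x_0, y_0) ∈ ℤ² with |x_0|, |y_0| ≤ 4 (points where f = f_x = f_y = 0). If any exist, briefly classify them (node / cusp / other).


No singular points in the scanned grid; C is smooth there.

Compute partial derivatives:
  f_x = 5 - 4*x.
  f_y = 1.
f_y = 1 is a nonzero constant, so f_y never vanishes: no point (x, y) can satisfy f = f_x = f_y = 0. In particular no (x, y) ∈ {−4, ..., 4}² is singular; the curve is smooth.


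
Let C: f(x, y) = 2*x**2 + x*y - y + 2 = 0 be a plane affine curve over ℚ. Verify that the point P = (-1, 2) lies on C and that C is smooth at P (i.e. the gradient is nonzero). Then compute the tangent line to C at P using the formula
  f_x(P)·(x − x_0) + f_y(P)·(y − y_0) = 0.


Tangent line at P: -2*x - 2*y + 2 = 0.

Step 1: f(-1, 2) = 0, so P lies on C.
Step 2: partial derivatives
  f_x(x, y) = 4*x + y, f_y(x, y) = x - 1.
  f_x(P) = -2, f_y(P) = -2 (gradient nonzero, so P is smooth).
Step 3: tangent line at P: -2·(x − -1) + -2·(y − 2) = 0.
Expanding: -2*x - 2*y + 2 = 0.


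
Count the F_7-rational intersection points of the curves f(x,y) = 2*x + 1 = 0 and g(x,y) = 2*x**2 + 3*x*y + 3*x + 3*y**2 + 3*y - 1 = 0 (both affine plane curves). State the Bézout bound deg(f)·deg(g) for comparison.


Common zeros: {(3, 5)}; count = 1; Bézout bound = 2.

deg(f) = 1, deg(g) = 2, so Bézout bound = 2.
Scan x ∈ F_7. For each x, list the y ∈ F_7 with f(x, y) ≡ 0 and those with g(x, y) ≡ 0 (mod 7); the common zeros in that column are the intersection.
  x = 0: f ≡ 0 at y ∈ ∅; g ≡ 0 at y ∈ {3}; common: ∅.
  x = 1: f ≡ 0 at y ∈ ∅; g ≡ 0 at y ∈ {2, 3}; common: ∅.
  x = 2: f ≡ 0 at y ∈ ∅; g ≡ 0 at y ∈ {5, 6}; common: ∅.
  x = 3: f ≡ 0 at y ∈ {0, 1, 2, 3, 4, 5, 6}; g ≡ 0 at y ∈ {5}; common: {5}.
  x = 4: f ≡ 0 at y ∈ ∅; g ≡ 0 at y ∈ ∅; common: ∅.
  x = 5: f ≡ 0 at y ∈ ∅; g ≡ 0 at y ∈ {2, 6}; common: ∅.
  x = 6: f ≡ 0 at y ∈ ∅; g ≡ 0 at y ∈ ∅; common: ∅.
Collecting: common zeros = {(3, 5)}, so the count is 1.
Comparison with the Bézout bound: 1 ≤ 2 = deg(f)·deg(g), as expected for curves with no common component (the affine F_7-count falls short of the bound because intersections may lie at infinity, over extension fields, or carry multiplicity).


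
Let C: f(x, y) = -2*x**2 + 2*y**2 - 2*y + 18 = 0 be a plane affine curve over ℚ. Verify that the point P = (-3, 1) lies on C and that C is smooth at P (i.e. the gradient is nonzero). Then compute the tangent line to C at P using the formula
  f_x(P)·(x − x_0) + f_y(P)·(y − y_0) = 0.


Tangent line at P: 12*x + 2*y + 34 = 0.

Step 1: f(-3, 1) = 0, so P lies on C.
Step 2: partial derivatives
  f_x(x, y) = -4*x, f_y(x, y) = 4*y - 2.
  f_x(P) = 12, f_y(P) = 2 (gradient nonzero, so P is smooth).
Step 3: tangent line at P: 12·(x − -3) + 2·(y − 1) = 0.
Expanding: 12*x + 2*y + 34 = 0.


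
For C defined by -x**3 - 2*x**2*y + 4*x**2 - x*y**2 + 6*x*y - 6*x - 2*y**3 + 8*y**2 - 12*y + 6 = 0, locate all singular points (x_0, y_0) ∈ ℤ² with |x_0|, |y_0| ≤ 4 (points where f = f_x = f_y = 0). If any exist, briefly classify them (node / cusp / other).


Singular points: {(1, 1)}; classification: node.

Compute partial derivatives:
  f_x = -3*x**2 - 4*x*y + 8*x - y**2 + 6*y - 6.
  f_y = -2*x**2 - 2*x*y + 6*x - 6*y**2 + 16*y - 12.
Scan x_0 ∈ {−4, ..., 4}. For each x_0, f_y(x_0, y) is a polynomial in y; find its integer roots y ∈ {−4, ..., 4}, then test f_x and f at those candidates.
  x = -4: f_y(-4, y) = -6*y**2 + 24*y - 68; no integer root y with |y| ≤ 4.
  x = -3: f_y(-3, y) = -6*y**2 + 22*y - 48; no integer root y with |y| ≤ 4.
  x = -2: f_y(-2, y) = -6*y**2 + 20*y - 32; no integer root y with |y| ≤ 4.
  x = -1: f_y(-1, y) = -6*y**2 + 18*y - 20; no integer root y with |y| ≤ 4.
  x = 0: f_y(0, y) = -6*y**2 + 16*y - 12; no integer root y with |y| ≤ 4.
  x = 1: f_y(1, y) = -6*y**2 + 14*y - 8; vanishes at y ∈ {1}. (1, 1): f_x = 0, f = 0 — SINGULAR.
  x = 2: f_y(2, y) = -6*y**2 + 12*y - 8; no integer root y with |y| ≤ 4.
  x = 3: f_y(3, y) = -6*y**2 + 10*y - 12; no integer root y with |y| ≤ 4.
  x = 4: f_y(4, y) = -6*y**2 + 8*y - 20; no integer root y with |y| ≤ 4.
Only singular point on the grid: (1, 1).
Classify: substitute x = 1 + u, y = 1 + v and expand: f = -u**3 - 2*u**2*v - u**2 - u*v**2 - 2*v**3 + v**2.
No constant or linear terms (consistent with a singular point). Quadratic part: -u**2 + v**2. Cubic part: -u**3 - 2*u**2*v - u*v**2 - 2*v**3.
The quadratic part v**2 - u**2 = (v − u)(v + u) splits into two distinct linear factors, so there are two distinct tangent lines y − 1 = ±(x − 1) — this is a node (ordinary double point).
Classification: node.
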